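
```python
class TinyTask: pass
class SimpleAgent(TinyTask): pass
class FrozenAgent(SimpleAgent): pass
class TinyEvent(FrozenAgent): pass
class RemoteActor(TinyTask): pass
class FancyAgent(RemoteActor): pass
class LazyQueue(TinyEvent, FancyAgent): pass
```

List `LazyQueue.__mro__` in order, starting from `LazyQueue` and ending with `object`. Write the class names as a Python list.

[LazyQueue, TinyEvent, FrozenAgent, SimpleAgent, FancyAgent, RemoteActor, TinyTask, object]

L[LazyQueue] = LazyQueue + merge(L[TinyEvent], L[FancyAgent], [TinyEvent FancyAgent])
  take TinyEvent:  [TinyEvent FrozenAgent SimpleAgent TinyTask object] + [FancyAgent RemoteActor TinyTask object] + [TinyEvent FancyAgent]
  take FrozenAgent:  [FrozenAgent SimpleAgent TinyTask object] + [FancyAgent RemoteActor TinyTask object] + [FancyAgent]
  take SimpleAgent:  [SimpleAgent TinyTask object] + [FancyAgent RemoteActor TinyTask object] + [FancyAgent]
  take FancyAgent:  [TinyTask object] + [FancyAgent RemoteActor TinyTask object] + [FancyAgent]
  take RemoteActor:  [TinyTask object] + [RemoteActor TinyTask object]
  take TinyTask:  [TinyTask object] + [TinyTask object]
  take object:  [object] + [object]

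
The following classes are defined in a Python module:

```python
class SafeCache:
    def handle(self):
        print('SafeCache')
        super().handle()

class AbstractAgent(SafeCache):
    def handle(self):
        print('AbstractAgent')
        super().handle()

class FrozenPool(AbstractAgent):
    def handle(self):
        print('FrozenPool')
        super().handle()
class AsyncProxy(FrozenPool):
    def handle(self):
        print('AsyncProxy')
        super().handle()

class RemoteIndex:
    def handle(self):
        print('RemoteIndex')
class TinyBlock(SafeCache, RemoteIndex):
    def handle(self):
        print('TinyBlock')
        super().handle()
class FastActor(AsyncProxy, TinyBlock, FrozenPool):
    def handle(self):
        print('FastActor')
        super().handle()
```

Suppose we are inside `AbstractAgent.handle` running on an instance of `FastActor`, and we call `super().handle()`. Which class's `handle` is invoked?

L[FastActor] = FastActor + merge(L[AsyncProxy], L[TinyBlock], L[FrozenPool], [AsyncProxy TinyBlock FrozenPool])
  take AsyncProxy:  [AsyncProxy FrozenPool AbstractAgent SafeCache object] + [TinyBlock SafeCache RemoteIndex object] + [FrozenPool AbstractAgent SafeCache object] + [AsyncProxy TinyBlock FrozenPool]
  take TinyBlock:  [FrozenPool AbstractAgent SafeCache object] + [TinyBlock SafeCache RemoteIndex object] + [FrozenPool AbstractAgent SafeCache object] + [TinyBlock FrozenPool]
  take FrozenPool:  [FrozenPool AbstractAgent SafeCache object] + [SafeCache RemoteIndex object] + [FrozenPool AbstractAgent SafeCache object] + [FrozenPool]
  take AbstractAgent:  [AbstractAgent SafeCache object] + [SafeCache RemoteIndex object] + [AbstractAgent SafeCache object]
  take SafeCache:  [SafeCache object] + [SafeCache RemoteIndex object] + [SafeCache object]
  take RemoteIndex:  [object] + [RemoteIndex object] + [object]
  take object:  [object] + [object] + [object]
MRO: FastActor AsyncProxy TinyBlock FrozenPool AbstractAgent SafeCache RemoteIndex object
super() in AbstractAgent.handle on a FastActor instance goes to the class after AbstractAgent in FastActor's MRO: SafeCache.

SafeCache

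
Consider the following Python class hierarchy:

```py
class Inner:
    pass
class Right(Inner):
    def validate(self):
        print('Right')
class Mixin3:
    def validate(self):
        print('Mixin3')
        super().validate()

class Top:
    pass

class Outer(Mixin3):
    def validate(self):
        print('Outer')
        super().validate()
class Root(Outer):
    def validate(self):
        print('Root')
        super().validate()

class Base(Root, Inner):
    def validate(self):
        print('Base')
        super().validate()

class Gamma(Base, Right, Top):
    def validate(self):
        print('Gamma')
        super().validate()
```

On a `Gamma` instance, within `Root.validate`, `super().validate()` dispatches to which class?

L[Gamma] = Gamma + merge(L[Base], L[Right], L[Top], [Base Right Top])
  take Base:  [Base Root Outer Mixin3 Inner object] + [Right Inner object] + [Top object] + [Base Right Top]
  take Root:  [Root Outer Mixin3 Inner object] + [Right Inner object] + [Top object] + [Right Top]
  take Outer:  [Outer Mixin3 Inner object] + [Right Inner object] + [Top object] + [Right Top]
  take Mixin3:  [Mixin3 Inner object] + [Right Inner object] + [Top object] + [Right Top]
  take Right:  [Inner object] + [Right Inner object] + [Top object] + [Right Top]
  take Inner:  [Inner object] + [Inner object] + [Top object] + [Top]
  take Top:  [object] + [object] + [Top object] + [Top]
  take object:  [object] + [object] + [object]
MRO: Gamma Base Root Outer Mixin3 Right Inner Top object
super() in Root.validate on a Gamma instance goes to the class after Root in Gamma's MRO: Outer.

Outer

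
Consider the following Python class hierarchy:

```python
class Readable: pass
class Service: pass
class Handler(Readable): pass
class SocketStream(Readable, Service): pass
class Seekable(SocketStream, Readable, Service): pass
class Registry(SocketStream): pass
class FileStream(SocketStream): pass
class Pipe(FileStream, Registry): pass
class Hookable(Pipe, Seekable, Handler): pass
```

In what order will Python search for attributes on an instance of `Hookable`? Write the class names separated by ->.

Hookable -> Pipe -> FileStream -> Registry -> Seekable -> SocketStream -> Handler -> Readable -> Service -> object

L[Hookable] = Hookable + merge(L[Pipe], L[Seekable], L[Handler], [Pipe Seekable Handler])
  take Pipe:  [Pipe FileStream Registry SocketStream Readable Service object] + [Seekable SocketStream Readable Service object] + [Handler Readable object] + [Pipe Seekable Handler]
  take FileStream:  [FileStream Registry SocketStream Readable Service object] + [Seekable SocketStream Readable Service object] + [Handler Readable object] + [Seekable Handler]
  take Registry:  [Registry SocketStream Readable Service object] + [Seekable SocketStream Readable Service object] + [Handler Readable object] + [Seekable Handler]
  take Seekable:  [SocketStream Readable Service object] + [Seekable SocketStream Readable Service object] + [Handler Readable object] + [Seekable Handler]
  take SocketStream:  [SocketStream Readable Service object] + [SocketStream Readable Service object] + [Handler Readable object] + [Handler]
  take Handler:  [Readable Service object] + [Readable Service object] + [Handler Readable object] + [Handler]
  take Readable:  [Readable Service object] + [Readable Service object] + [Readable object]
  take Service:  [Service object] + [Service object] + [object]
  take object:  [object] + [object] + [object]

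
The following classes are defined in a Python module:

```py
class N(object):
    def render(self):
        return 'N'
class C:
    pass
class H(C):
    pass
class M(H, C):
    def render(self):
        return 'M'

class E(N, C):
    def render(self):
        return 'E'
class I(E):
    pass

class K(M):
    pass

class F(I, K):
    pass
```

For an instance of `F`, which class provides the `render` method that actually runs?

L[F] = F + merge(L[I], L[K], [I K])
  take I:  [I E N C object] + [K M H C object] + [I K]
  take E:  [E N C object] + [K M H C object] + [K]
  take N:  [N C object] + [K M H C object] + [K]
  take K:  [C object] + [K M H C object] + [K]
  take M:  [C object] + [M H C object]
  take H:  [C object] + [H C object]
  take C:  [C object] + [C object]
  take object:  [object] + [object]
MRO: F I E N K M H C object
render is defined in: E, M, N. First along the MRO is E.

E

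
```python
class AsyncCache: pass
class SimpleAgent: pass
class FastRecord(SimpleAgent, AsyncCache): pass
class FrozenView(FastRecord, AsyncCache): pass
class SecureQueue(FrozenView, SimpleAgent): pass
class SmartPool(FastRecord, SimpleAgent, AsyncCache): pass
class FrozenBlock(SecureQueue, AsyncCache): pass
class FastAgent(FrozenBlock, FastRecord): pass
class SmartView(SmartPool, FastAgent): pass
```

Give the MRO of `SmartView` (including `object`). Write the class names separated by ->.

L[SmartView] = SmartView + merge(L[SmartPool], L[FastAgent], [SmartPool FastAgent])
  take SmartPool:  [SmartPool FastRecord SimpleAgent AsyncCache object] + [FastAgent FrozenBlock SecureQueue FrozenView FastRecord SimpleAgent AsyncCache object] + [SmartPool FastAgent]
  take FastAgent:  [FastRecord SimpleAgent AsyncCache object] + [FastAgent FrozenBlock SecureQueue FrozenView FastRecord SimpleAgent AsyncCache object] + [FastAgent]
  take FrozenBlock:  [FastRecord SimpleAgent AsyncCache object] + [FrozenBlock SecureQueue FrozenView FastRecord SimpleAgent AsyncCache object]
  take SecureQueue:  [FastRecord SimpleAgent AsyncCache object] + [SecureQueue FrozenView FastRecord SimpleAgent AsyncCache object]
  take FrozenView:  [FastRecord SimpleAgent AsyncCache object] + [FrozenView FastRecord SimpleAgent AsyncCache object]
  take FastRecord:  [FastRecord SimpleAgent AsyncCache object] + [FastRecord SimpleAgent AsyncCache object]
  take SimpleAgent:  [SimpleAgent AsyncCache object] + [SimpleAgent AsyncCache object]
  take AsyncCache:  [AsyncCache object] + [AsyncCache object]
  take object:  [object] + [object]

SmartView -> SmartPool -> FastAgent -> FrozenBlock -> SecureQueue -> FrozenView -> FastRecord -> SimpleAgent -> AsyncCache -> object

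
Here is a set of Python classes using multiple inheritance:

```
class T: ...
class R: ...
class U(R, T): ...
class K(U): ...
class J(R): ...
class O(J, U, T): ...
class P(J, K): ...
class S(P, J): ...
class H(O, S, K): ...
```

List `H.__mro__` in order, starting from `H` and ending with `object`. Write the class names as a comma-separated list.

L[H] = H + merge(L[O], L[S], L[K], [O S K])
  take O:  [O J U R T object] + [S P J K U R T object] + [K U R T object] + [O S K]
  take S:  [J U R T object] + [S P J K U R T object] + [K U R T object] + [S K]
  take P:  [J U R T object] + [P J K U R T object] + [K U R T object] + [K]
  take J:  [J U R T object] + [J K U R T object] + [K U R T object] + [K]
  take K:  [U R T object] + [K U R T object] + [K U R T object] + [K]
  take U:  [U R T object] + [U R T object] + [U R T object]
  take R:  [R T object] + [R T object] + [R T object]
  take T:  [T object] + [T object] + [T object]
  take object:  [object] + [object] + [object]

H, O, S, P, J, K, U, R, T, object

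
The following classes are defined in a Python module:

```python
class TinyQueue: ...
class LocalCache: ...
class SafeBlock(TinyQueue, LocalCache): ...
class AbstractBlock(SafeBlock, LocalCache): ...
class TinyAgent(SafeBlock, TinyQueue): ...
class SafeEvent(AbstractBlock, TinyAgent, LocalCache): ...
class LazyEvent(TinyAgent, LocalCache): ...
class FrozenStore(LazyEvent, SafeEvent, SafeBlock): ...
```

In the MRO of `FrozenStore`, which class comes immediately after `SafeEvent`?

AbstractBlock

L[FrozenStore] = FrozenStore + merge(L[LazyEvent], L[SafeEvent], L[SafeBlock], [LazyEvent SafeEvent SafeBlock])
  take LazyEvent:  [LazyEvent TinyAgent SafeBlock TinyQueue LocalCache object] + [SafeEvent AbstractBlock TinyAgent SafeBlock TinyQueue LocalCache object] + [SafeBlock TinyQueue LocalCache object] + [LazyEvent SafeEvent SafeBlock]
  take SafeEvent:  [TinyAgent SafeBlock TinyQueue LocalCache object] + [SafeEvent AbstractBlock TinyAgent SafeBlock TinyQueue LocalCache object] + [SafeBlock TinyQueue LocalCache object] + [SafeEvent SafeBlock]
  take AbstractBlock:  [TinyAgent SafeBlock TinyQueue LocalCache object] + [AbstractBlock TinyAgent SafeBlock TinyQueue LocalCache object] + [SafeBlock TinyQueue LocalCache object] + [SafeBlock]
  take TinyAgent:  [TinyAgent SafeBlock TinyQueue LocalCache object] + [TinyAgent SafeBlock TinyQueue LocalCache object] + [SafeBlock TinyQueue LocalCache object] + [SafeBlock]
  take SafeBlock:  [SafeBlock TinyQueue LocalCache object] + [SafeBlock TinyQueue LocalCache object] + [SafeBlock TinyQueue LocalCache object] + [SafeBlock]
  take TinyQueue:  [TinyQueue LocalCache object] + [TinyQueue LocalCache object] + [TinyQueue LocalCache object]
  take LocalCache:  [LocalCache object] + [LocalCache object] + [LocalCache object]
  take object:  [object] + [object] + [object]
MRO: FrozenStore LazyEvent SafeEvent AbstractBlock TinyAgent SafeBlock TinyQueue LocalCache object
SafeEvent is at position 2; next is AbstractBlock.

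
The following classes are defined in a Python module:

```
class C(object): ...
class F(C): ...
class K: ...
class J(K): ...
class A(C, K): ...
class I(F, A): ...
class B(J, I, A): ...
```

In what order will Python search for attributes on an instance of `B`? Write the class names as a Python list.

[B, J, I, F, A, C, K, object]

L[B] = B + merge(L[J], L[I], L[A], [J I A])
  take J:  [J K object] + [I F A C K object] + [A C K object] + [J I A]
  take I:  [K object] + [I F A C K object] + [A C K object] + [I A]
  take F:  [K object] + [F A C K object] + [A C K object] + [A]
  take A:  [K object] + [A C K object] + [A C K object] + [A]
  take C:  [K object] + [C K object] + [C K object]
  take K:  [K object] + [K object] + [K object]
  take object:  [object] + [object] + [object]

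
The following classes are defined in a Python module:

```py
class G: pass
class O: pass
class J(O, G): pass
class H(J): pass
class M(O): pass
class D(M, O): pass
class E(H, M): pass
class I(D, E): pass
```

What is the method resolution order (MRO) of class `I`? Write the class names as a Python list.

[I, D, E, H, J, M, O, G, object]

L[I] = I + merge(L[D], L[E], [D E])
  take D:  [D M O object] + [E H J M O G object] + [D E]
  take E:  [M O object] + [E H J M O G object] + [E]
  take H:  [M O object] + [H J M O G object]
  take J:  [M O object] + [J M O G object]
  take M:  [M O object] + [M O G object]
  take O:  [O object] + [O G object]
  take G:  [object] + [G object]
  take object:  [object] + [object]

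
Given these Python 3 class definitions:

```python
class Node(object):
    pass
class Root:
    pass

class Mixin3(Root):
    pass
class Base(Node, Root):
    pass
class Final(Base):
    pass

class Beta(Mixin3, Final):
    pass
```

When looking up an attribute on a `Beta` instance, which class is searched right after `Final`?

L[Beta] = Beta + merge(L[Mixin3], L[Final], [Mixin3 Final])
  take Mixin3:  [Mixin3 Root object] + [Final Base Node Root object] + [Mixin3 Final]
  take Final:  [Root object] + [Final Base Node Root object] + [Final]
  take Base:  [Root object] + [Base Node Root object]
  take Node:  [Root object] + [Node Root object]
  take Root:  [Root object] + [Root object]
  take object:  [object] + [object]
MRO: Beta Mixin3 Final Base Node Root object
Final is at position 2; next is Base.

Base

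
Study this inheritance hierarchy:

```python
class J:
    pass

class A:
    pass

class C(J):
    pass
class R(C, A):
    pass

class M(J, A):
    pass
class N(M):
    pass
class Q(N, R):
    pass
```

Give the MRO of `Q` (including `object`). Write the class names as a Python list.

L[Q] = Q + merge(L[N], L[R], [N R])
  take N:  [N M J A object] + [R C J A object] + [N R]
  take M:  [M J A object] + [R C J A object] + [R]
  take R:  [J A object] + [R C J A object] + [R]
  take C:  [J A object] + [C J A object]
  take J:  [J A object] + [J A object]
  take A:  [A object] + [A object]
  take object:  [object] + [object]

[Q, N, M, R, C, J, A, object]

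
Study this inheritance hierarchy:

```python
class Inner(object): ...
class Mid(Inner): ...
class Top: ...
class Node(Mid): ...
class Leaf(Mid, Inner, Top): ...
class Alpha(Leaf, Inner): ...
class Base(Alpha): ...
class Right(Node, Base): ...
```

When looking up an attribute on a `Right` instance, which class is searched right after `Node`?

Base

L[Right] = Right + merge(L[Node], L[Base], [Node Base])
  take Node:  [Node Mid Inner object] + [Base Alpha Leaf Mid Inner Top object] + [Node Base]
  take Base:  [Mid Inner object] + [Base Alpha Leaf Mid Inner Top object] + [Base]
  take Alpha:  [Mid Inner object] + [Alpha Leaf Mid Inner Top object]
  take Leaf:  [Mid Inner object] + [Leaf Mid Inner Top object]
  take Mid:  [Mid Inner object] + [Mid Inner Top object]
  take Inner:  [Inner object] + [Inner Top object]
  take Top:  [object] + [Top object]
  take object:  [object] + [object]
MRO: Right Node Base Alpha Leaf Mid Inner Top object
Node is at position 1; next is Base.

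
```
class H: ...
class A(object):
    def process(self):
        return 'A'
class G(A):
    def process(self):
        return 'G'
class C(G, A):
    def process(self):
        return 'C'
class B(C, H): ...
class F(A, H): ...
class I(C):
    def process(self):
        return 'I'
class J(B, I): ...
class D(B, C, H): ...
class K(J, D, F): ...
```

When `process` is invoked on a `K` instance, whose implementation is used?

I

L[K] = K + merge(L[J], L[D], L[F], [J D F])
  take J:  [J B I C G A H object] + [D B C G A H object] + [F A H object] + [J D F]
  take D:  [B I C G A H object] + [D B C G A H object] + [F A H object] + [D F]
  take B:  [B I C G A H object] + [B C G A H object] + [F A H object] + [F]
  take I:  [I C G A H object] + [C G A H object] + [F A H object] + [F]
  take C:  [C G A H object] + [C G A H object] + [F A H object] + [F]
  take G:  [G A H object] + [G A H object] + [F A H object] + [F]
  take F:  [A H object] + [A H object] + [F A H object] + [F]
  take A:  [A H object] + [A H object] + [A H object]
  take H:  [H object] + [H object] + [H object]
  take object:  [object] + [object] + [object]
MRO: K J D B I C G F A H object
process is defined in: A, C, G, I. First along the MRO is I.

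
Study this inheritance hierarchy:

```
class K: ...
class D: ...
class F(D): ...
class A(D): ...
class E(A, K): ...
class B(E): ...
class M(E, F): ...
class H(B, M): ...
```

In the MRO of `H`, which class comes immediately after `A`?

L[H] = H + merge(L[B], L[M], [B M])
  take B:  [B E A D K object] + [M E A F D K object] + [B M]
  take M:  [E A D K object] + [M E A F D K object] + [M]
  take E:  [E A D K object] + [E A F D K object]
  take A:  [A D K object] + [A F D K object]
  take F:  [D K object] + [F D K object]
  take D:  [D K object] + [D K object]
  take K:  [K object] + [K object]
  take object:  [object] + [object]
MRO: H B M E A F D K object
A is at position 4; next is F.

F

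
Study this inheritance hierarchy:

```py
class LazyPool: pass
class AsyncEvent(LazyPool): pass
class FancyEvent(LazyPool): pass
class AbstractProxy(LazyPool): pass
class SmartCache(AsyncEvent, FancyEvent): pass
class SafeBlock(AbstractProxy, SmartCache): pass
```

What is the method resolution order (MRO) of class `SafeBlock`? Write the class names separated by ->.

SafeBlock -> AbstractProxy -> SmartCache -> AsyncEvent -> FancyEvent -> LazyPool -> object

L[SafeBlock] = SafeBlock + merge(L[AbstractProxy], L[SmartCache], [AbstractProxy SmartCache])
  take AbstractProxy:  [AbstractProxy LazyPool object] + [SmartCache AsyncEvent FancyEvent LazyPool object] + [AbstractProxy SmartCache]
  take SmartCache:  [LazyPool object] + [SmartCache AsyncEvent FancyEvent LazyPool object] + [SmartCache]
  take AsyncEvent:  [LazyPool object] + [AsyncEvent FancyEvent LazyPool object]
  take FancyEvent:  [LazyPool object] + [FancyEvent LazyPool object]
  take LazyPool:  [LazyPool object] + [LazyPool object]
  take object:  [object] + [object]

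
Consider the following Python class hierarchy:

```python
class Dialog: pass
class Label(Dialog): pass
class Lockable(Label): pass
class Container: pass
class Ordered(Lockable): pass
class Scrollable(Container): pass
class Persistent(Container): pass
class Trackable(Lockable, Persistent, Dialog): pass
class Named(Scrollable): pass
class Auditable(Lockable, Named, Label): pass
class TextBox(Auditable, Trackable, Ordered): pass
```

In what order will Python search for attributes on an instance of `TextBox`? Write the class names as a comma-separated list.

TextBox, Auditable, Trackable, Ordered, Lockable, Named, Label, Persistent, Dialog, Scrollable, Container, object

L[TextBox] = TextBox + merge(L[Auditable], L[Trackable], L[Ordered], [Auditable Trackable Ordered])
  take Auditable:  [Auditable Lockable Named Label Dialog Scrollable Container object] + [Trackable Lockable Label Persistent Dialog Container object] + [Ordered Lockable Label Dialog object] + [Auditable Trackable Ordered]
  take Trackable:  [Lockable Named Label Dialog Scrollable Container object] + [Trackable Lockable Label Persistent Dialog Container object] + [Ordered Lockable Label Dialog object] + [Trackable Ordered]
  take Ordered:  [Lockable Named Label Dialog Scrollable Container object] + [Lockable Label Persistent Dialog Container object] + [Ordered Lockable Label Dialog object] + [Ordered]
  take Lockable:  [Lockable Named Label Dialog Scrollable Container object] + [Lockable Label Persistent Dialog Container object] + [Lockable Label Dialog object]
  take Named:  [Named Label Dialog Scrollable Container object] + [Label Persistent Dialog Container object] + [Label Dialog object]
  take Label:  [Label Dialog Scrollable Container object] + [Label Persistent Dialog Container object] + [Label Dialog object]
  take Persistent:  [Dialog Scrollable Container object] + [Persistent Dialog Container object] + [Dialog object]
  take Dialog:  [Dialog Scrollable Container object] + [Dialog Container object] + [Dialog object]
  take Scrollable:  [Scrollable Container object] + [Container object] + [object]
  take Container:  [Container object] + [Container object] + [object]
  take object:  [object] + [object] + [object]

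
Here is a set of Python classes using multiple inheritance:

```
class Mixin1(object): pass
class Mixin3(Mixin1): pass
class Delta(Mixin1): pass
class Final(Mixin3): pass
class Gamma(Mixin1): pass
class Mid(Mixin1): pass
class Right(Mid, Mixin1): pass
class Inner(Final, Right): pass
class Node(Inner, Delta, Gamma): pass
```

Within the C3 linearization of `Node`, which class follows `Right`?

L[Node] = Node + merge(L[Inner], L[Delta], L[Gamma], [Inner Delta Gamma])
  take Inner:  [Inner Final Mixin3 Right Mid Mixin1 object] + [Delta Mixin1 object] + [Gamma Mixin1 object] + [Inner Delta Gamma]
  take Final:  [Final Mixin3 Right Mid Mixin1 object] + [Delta Mixin1 object] + [Gamma Mixin1 object] + [Delta Gamma]
  take Mixin3:  [Mixin3 Right Mid Mixin1 object] + [Delta Mixin1 object] + [Gamma Mixin1 object] + [Delta Gamma]
  take Right:  [Right Mid Mixin1 object] + [Delta Mixin1 object] + [Gamma Mixin1 object] + [Delta Gamma]
  take Mid:  [Mid Mixin1 object] + [Delta Mixin1 object] + [Gamma Mixin1 object] + [Delta Gamma]
  take Delta:  [Mixin1 object] + [Delta Mixin1 object] + [Gamma Mixin1 object] + [Delta Gamma]
  take Gamma:  [Mixin1 object] + [Mixin1 object] + [Gamma Mixin1 object] + [Gamma]
  take Mixin1:  [Mixin1 object] + [Mixin1 object] + [Mixin1 object]
  take object:  [object] + [object] + [object]
MRO: Node Inner Final Mixin3 Right Mid Delta Gamma Mixin1 object
Right is at position 4; next is Mid.

Mid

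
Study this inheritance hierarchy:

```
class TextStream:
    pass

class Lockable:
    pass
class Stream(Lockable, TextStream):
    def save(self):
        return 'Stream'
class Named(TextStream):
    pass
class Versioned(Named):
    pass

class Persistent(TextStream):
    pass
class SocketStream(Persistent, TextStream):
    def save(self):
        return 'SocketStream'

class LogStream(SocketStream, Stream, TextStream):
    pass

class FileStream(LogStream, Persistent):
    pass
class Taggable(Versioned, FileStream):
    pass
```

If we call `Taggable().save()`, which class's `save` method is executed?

SocketStream

L[Taggable] = Taggable + merge(L[Versioned], L[FileStream], [Versioned FileStream])
  take Versioned:  [Versioned Named TextStream object] + [FileStream LogStream SocketStream Persistent Stream Lockable TextStream object] + [Versioned FileStream]
  take Named:  [Named TextStream object] + [FileStream LogStream SocketStream Persistent Stream Lockable TextStream object] + [FileStream]
  take FileStream:  [TextStream object] + [FileStream LogStream SocketStream Persistent Stream Lockable TextStream object] + [FileStream]
  take LogStream:  [TextStream object] + [LogStream SocketStream Persistent Stream Lockable TextStream object]
  take SocketStream:  [TextStream object] + [SocketStream Persistent Stream Lockable TextStream object]
  take Persistent:  [TextStream object] + [Persistent Stream Lockable TextStream object]
  take Stream:  [TextStream object] + [Stream Lockable TextStream object]
  take Lockable:  [TextStream object] + [Lockable TextStream object]
  take TextStream:  [TextStream object] + [TextStream object]
  take object:  [object] + [object]
MRO: Taggable Versioned Named FileStream LogStream SocketStream Persistent Stream Lockable TextStream object
save is defined in: SocketStream, Stream. First along the MRO is SocketStream.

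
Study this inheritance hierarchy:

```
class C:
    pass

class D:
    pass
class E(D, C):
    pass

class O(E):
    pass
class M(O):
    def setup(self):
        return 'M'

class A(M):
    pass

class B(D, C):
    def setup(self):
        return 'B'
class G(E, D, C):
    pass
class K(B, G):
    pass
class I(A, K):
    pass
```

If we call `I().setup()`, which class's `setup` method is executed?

L[I] = I + merge(L[A], L[K], [A K])
  take A:  [A M O E D C object] + [K B G E D C object] + [A K]
  take M:  [M O E D C object] + [K B G E D C object] + [K]
  take O:  [O E D C object] + [K B G E D C object] + [K]
  take K:  [E D C object] + [K B G E D C object] + [K]
  take B:  [E D C object] + [B G E D C object]
  take G:  [E D C object] + [G E D C object]
  take E:  [E D C object] + [E D C object]
  take D:  [D C object] + [D C object]
  take C:  [C object] + [C object]
  take object:  [object] + [object]
MRO: I A M O K B G E D C object
setup is defined in: B, M. First along the MRO is M.

M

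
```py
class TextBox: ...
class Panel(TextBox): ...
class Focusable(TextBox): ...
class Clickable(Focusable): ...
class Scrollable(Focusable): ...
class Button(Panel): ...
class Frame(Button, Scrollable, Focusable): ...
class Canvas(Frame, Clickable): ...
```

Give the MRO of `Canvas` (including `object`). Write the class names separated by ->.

Canvas -> Frame -> Button -> Panel -> Scrollable -> Clickable -> Focusable -> TextBox -> object

L[Canvas] = Canvas + merge(L[Frame], L[Clickable], [Frame Clickable])
  take Frame:  [Frame Button Panel Scrollable Focusable TextBox object] + [Clickable Focusable TextBox object] + [Frame Clickable]
  take Button:  [Button Panel Scrollable Focusable TextBox object] + [Clickable Focusable TextBox object] + [Clickable]
  take Panel:  [Panel Scrollable Focusable TextBox object] + [Clickable Focusable TextBox object] + [Clickable]
  take Scrollable:  [Scrollable Focusable TextBox object] + [Clickable Focusable TextBox object] + [Clickable]
  take Clickable:  [Focusable TextBox object] + [Clickable Focusable TextBox object] + [Clickable]
  take Focusable:  [Focusable TextBox object] + [Focusable TextBox object]
  take TextBox:  [TextBox object] + [TextBox object]
  take object:  [object] + [object]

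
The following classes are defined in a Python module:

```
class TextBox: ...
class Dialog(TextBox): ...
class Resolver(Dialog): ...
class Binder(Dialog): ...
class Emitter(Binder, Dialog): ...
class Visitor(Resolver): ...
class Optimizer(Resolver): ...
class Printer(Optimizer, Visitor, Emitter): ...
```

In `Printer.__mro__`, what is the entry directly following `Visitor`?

Resolver

L[Printer] = Printer + merge(L[Optimizer], L[Visitor], L[Emitter], [Optimizer Visitor Emitter])
  take Optimizer:  [Optimizer Resolver Dialog TextBox object] + [Visitor Resolver Dialog TextBox object] + [Emitter Binder Dialog TextBox object] + [Optimizer Visitor Emitter]
  take Visitor:  [Resolver Dialog TextBox object] + [Visitor Resolver Dialog TextBox object] + [Emitter Binder Dialog TextBox object] + [Visitor Emitter]
  take Resolver:  [Resolver Dialog TextBox object] + [Resolver Dialog TextBox object] + [Emitter Binder Dialog TextBox object] + [Emitter]
  take Emitter:  [Dialog TextBox object] + [Dialog TextBox object] + [Emitter Binder Dialog TextBox object] + [Emitter]
  take Binder:  [Dialog TextBox object] + [Dialog TextBox object] + [Binder Dialog TextBox object]
  take Dialog:  [Dialog TextBox object] + [Dialog TextBox object] + [Dialog TextBox object]
  take TextBox:  [TextBox object] + [TextBox object] + [TextBox object]
  take object:  [object] + [object] + [object]
MRO: Printer Optimizer Visitor Resolver Emitter Binder Dialog TextBox object
Visitor is at position 2; next is Resolver.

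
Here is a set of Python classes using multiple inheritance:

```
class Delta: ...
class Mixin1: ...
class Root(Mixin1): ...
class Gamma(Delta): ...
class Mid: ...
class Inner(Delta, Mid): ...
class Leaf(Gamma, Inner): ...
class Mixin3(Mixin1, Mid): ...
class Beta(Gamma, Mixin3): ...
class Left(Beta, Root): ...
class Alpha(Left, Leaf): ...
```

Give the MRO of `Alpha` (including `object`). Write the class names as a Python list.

[Alpha, Left, Beta, Leaf, Gamma, Inner, Delta, Mixin3, Root, Mixin1, Mid, object]

L[Alpha] = Alpha + merge(L[Left], L[Leaf], [Left Leaf])
  take Left:  [Left Beta Gamma Delta Mixin3 Root Mixin1 Mid object] + [Leaf Gamma Inner Delta Mid object] + [Left Leaf]
  take Beta:  [Beta Gamma Delta Mixin3 Root Mixin1 Mid object] + [Leaf Gamma Inner Delta Mid object] + [Leaf]
  take Leaf:  [Gamma Delta Mixin3 Root Mixin1 Mid object] + [Leaf Gamma Inner Delta Mid object] + [Leaf]
  take Gamma:  [Gamma Delta Mixin3 Root Mixin1 Mid object] + [Gamma Inner Delta Mid object]
  take Inner:  [Delta Mixin3 Root Mixin1 Mid object] + [Inner Delta Mid object]
  take Delta:  [Delta Mixin3 Root Mixin1 Mid object] + [Delta Mid object]
  take Mixin3:  [Mixin3 Root Mixin1 Mid object] + [Mid object]
  take Root:  [Root Mixin1 Mid object] + [Mid object]
  take Mixin1:  [Mixin1 Mid object] + [Mid object]
  take Mid:  [Mid object] + [Mid object]
  take object:  [object] + [object]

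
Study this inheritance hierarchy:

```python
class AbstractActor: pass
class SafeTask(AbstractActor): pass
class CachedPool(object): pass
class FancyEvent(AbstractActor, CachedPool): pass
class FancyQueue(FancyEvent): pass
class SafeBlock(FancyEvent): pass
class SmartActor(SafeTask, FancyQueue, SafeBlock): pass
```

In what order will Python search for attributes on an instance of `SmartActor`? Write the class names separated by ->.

L[SmartActor] = SmartActor + merge(L[SafeTask], L[FancyQueue], L[SafeBlock], [SafeTask FancyQueue SafeBlock])
  take SafeTask:  [SafeTask AbstractActor object] + [FancyQueue FancyEvent AbstractActor CachedPool object] + [SafeBlock FancyEvent AbstractActor CachedPool object] + [SafeTask FancyQueue SafeBlock]
  take FancyQueue:  [AbstractActor object] + [FancyQueue FancyEvent AbstractActor CachedPool object] + [SafeBlock FancyEvent AbstractActor CachedPool object] + [FancyQueue SafeBlock]
  take SafeBlock:  [AbstractActor object] + [FancyEvent AbstractActor CachedPool object] + [SafeBlock FancyEvent AbstractActor CachedPool object] + [SafeBlock]
  take FancyEvent:  [AbstractActor object] + [FancyEvent AbstractActor CachedPool object] + [FancyEvent AbstractActor CachedPool object]
  take AbstractActor:  [AbstractActor object] + [AbstractActor CachedPool object] + [AbstractActor CachedPool object]
  take CachedPool:  [object] + [CachedPool object] + [CachedPool object]
  take object:  [object] + [object] + [object]

SmartActor -> SafeTask -> FancyQueue -> SafeBlock -> FancyEvent -> AbstractActor -> CachedPool -> object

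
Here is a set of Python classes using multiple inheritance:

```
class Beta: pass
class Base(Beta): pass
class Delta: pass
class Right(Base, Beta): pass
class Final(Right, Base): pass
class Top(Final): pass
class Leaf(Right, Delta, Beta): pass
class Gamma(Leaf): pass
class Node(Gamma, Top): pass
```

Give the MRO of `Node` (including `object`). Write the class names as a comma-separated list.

L[Node] = Node + merge(L[Gamma], L[Top], [Gamma Top])
  take Gamma:  [Gamma Leaf Right Base Delta Beta object] + [Top Final Right Base Beta object] + [Gamma Top]
  take Leaf:  [Leaf Right Base Delta Beta object] + [Top Final Right Base Beta object] + [Top]
  take Top:  [Right Base Delta Beta object] + [Top Final Right Base Beta object] + [Top]
  take Final:  [Right Base Delta Beta object] + [Final Right Base Beta object]
  take Right:  [Right Base Delta Beta object] + [Right Base Beta object]
  take Base:  [Base Delta Beta object] + [Base Beta object]
  take Delta:  [Delta Beta object] + [Beta object]
  take Beta:  [Beta object] + [Beta object]
  take object:  [object] + [object]

Node, Gamma, Leaf, Top, Final, Right, Base, Delta, Beta, object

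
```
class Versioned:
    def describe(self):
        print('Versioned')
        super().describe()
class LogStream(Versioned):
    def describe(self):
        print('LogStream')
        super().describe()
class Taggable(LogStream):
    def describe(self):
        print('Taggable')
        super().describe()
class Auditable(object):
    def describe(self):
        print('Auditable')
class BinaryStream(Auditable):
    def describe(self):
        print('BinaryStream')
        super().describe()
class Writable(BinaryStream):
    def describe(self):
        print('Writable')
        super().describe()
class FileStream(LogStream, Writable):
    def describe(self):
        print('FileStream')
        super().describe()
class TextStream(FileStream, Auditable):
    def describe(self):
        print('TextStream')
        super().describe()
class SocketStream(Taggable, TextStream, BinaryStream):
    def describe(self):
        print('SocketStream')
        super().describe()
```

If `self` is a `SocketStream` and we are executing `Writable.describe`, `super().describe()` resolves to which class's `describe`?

BinaryStream

L[SocketStream] = SocketStream + merge(L[Taggable], L[TextStream], L[BinaryStream], [Taggable TextStream BinaryStream])
  take Taggable:  [Taggable LogStream Versioned object] + [TextStream FileStream LogStream Versioned Writable BinaryStream Auditable object] + [BinaryStream Auditable object] + [Taggable TextStream BinaryStream]
  take TextStream:  [LogStream Versioned object] + [TextStream FileStream LogStream Versioned Writable BinaryStream Auditable object] + [BinaryStream Auditable object] + [TextStream BinaryStream]
  take FileStream:  [LogStream Versioned object] + [FileStream LogStream Versioned Writable BinaryStream Auditable object] + [BinaryStream Auditable object] + [BinaryStream]
  take LogStream:  [LogStream Versioned object] + [LogStream Versioned Writable BinaryStream Auditable object] + [BinaryStream Auditable object] + [BinaryStream]
  take Versioned:  [Versioned object] + [Versioned Writable BinaryStream Auditable object] + [BinaryStream Auditable object] + [BinaryStream]
  take Writable:  [object] + [Writable BinaryStream Auditable object] + [BinaryStream Auditable object] + [BinaryStream]
  take BinaryStream:  [object] + [BinaryStream Auditable object] + [BinaryStream Auditable object] + [BinaryStream]
  take Auditable:  [object] + [Auditable object] + [Auditable object]
  take object:  [object] + [object] + [object]
MRO: SocketStream Taggable TextStream FileStream LogStream Versioned Writable BinaryStream Auditable object
super() in Writable.describe on a SocketStream instance goes to the class after Writable in SocketStream's MRO: BinaryStream.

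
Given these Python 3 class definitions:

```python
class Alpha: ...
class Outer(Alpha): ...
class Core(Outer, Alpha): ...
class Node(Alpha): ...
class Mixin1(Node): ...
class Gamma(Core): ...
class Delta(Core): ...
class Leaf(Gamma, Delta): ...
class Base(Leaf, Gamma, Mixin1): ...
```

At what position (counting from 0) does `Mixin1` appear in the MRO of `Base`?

L[Base] = Base + merge(L[Leaf], L[Gamma], L[Mixin1], [Leaf Gamma Mixin1])
  take Leaf:  [Leaf Gamma Delta Core Outer Alpha object] + [Gamma Core Outer Alpha object] + [Mixin1 Node Alpha object] + [Leaf Gamma Mixin1]
  take Gamma:  [Gamma Delta Core Outer Alpha object] + [Gamma Core Outer Alpha object] + [Mixin1 Node Alpha object] + [Gamma Mixin1]
  take Delta:  [Delta Core Outer Alpha object] + [Core Outer Alpha object] + [Mixin1 Node Alpha object] + [Mixin1]
  take Core:  [Core Outer Alpha object] + [Core Outer Alpha object] + [Mixin1 Node Alpha object] + [Mixin1]
  take Outer:  [Outer Alpha object] + [Outer Alpha object] + [Mixin1 Node Alpha object] + [Mixin1]
  take Mixin1:  [Alpha object] + [Alpha object] + [Mixin1 Node Alpha object] + [Mixin1]
  take Node:  [Alpha object] + [Alpha object] + [Node Alpha object]
  take Alpha:  [Alpha object] + [Alpha object] + [Alpha object]
  take object:  [object] + [object] + [object]
MRO: Base Leaf Gamma Delta Core Outer Mixin1 Node Alpha object
Mixin1 sits at index 6.

6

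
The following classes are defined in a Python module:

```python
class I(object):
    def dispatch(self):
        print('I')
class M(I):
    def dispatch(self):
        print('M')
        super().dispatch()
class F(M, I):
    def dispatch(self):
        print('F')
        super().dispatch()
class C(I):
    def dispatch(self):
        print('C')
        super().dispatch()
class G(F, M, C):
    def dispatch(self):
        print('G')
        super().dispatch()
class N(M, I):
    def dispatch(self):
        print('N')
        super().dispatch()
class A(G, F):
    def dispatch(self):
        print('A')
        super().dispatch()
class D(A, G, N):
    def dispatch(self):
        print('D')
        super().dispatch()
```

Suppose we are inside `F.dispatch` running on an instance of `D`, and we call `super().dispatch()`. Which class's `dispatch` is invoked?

N

L[D] = D + merge(L[A], L[G], L[N], [A G N])
  take A:  [A G F M C I object] + [G F M C I object] + [N M I object] + [A G N]
  take G:  [G F M C I object] + [G F M C I object] + [N M I object] + [G N]
  take F:  [F M C I object] + [F M C I object] + [N M I object] + [N]
  take N:  [M C I object] + [M C I object] + [N M I object] + [N]
  take M:  [M C I object] + [M C I object] + [M I object]
  take C:  [C I object] + [C I object] + [I object]
  take I:  [I object] + [I object] + [I object]
  take object:  [object] + [object] + [object]
MRO: D A G F N M C I object
super() in F.dispatch on a D instance goes to the class after F in D's MRO: N.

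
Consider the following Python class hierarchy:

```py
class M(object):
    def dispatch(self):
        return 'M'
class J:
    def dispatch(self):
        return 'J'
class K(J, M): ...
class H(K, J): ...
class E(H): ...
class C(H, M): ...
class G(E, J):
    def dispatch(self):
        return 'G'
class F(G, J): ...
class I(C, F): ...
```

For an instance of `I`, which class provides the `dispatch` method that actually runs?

L[I] = I + merge(L[C], L[F], [C F])
  take C:  [C H K J M object] + [F G E H K J M object] + [C F]
  take F:  [H K J M object] + [F G E H K J M object] + [F]
  take G:  [H K J M object] + [G E H K J M object]
  take E:  [H K J M object] + [E H K J M object]
  take H:  [H K J M object] + [H K J M object]
  take K:  [K J M object] + [K J M object]
  take J:  [J M object] + [J M object]
  take M:  [M object] + [M object]
  take object:  [object] + [object]
MRO: I C F G E H K J M object
dispatch is defined in: G, J, M. First along the MRO is G.

G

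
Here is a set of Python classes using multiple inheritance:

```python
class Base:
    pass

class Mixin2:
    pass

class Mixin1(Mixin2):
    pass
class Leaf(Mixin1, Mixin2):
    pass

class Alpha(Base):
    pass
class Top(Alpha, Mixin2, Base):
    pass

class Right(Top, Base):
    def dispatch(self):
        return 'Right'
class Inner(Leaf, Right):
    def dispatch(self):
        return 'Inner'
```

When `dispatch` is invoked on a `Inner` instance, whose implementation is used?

Inner

L[Inner] = Inner + merge(L[Leaf], L[Right], [Leaf Right])
  take Leaf:  [Leaf Mixin1 Mixin2 object] + [Right Top Alpha Mixin2 Base object] + [Leaf Right]
  take Mixin1:  [Mixin1 Mixin2 object] + [Right Top Alpha Mixin2 Base object] + [Right]
  take Right:  [Mixin2 object] + [Right Top Alpha Mixin2 Base object] + [Right]
  take Top:  [Mixin2 object] + [Top Alpha Mixin2 Base object]
  take Alpha:  [Mixin2 object] + [Alpha Mixin2 Base object]
  take Mixin2:  [Mixin2 object] + [Mixin2 Base object]
  take Base:  [object] + [Base object]
  take object:  [object] + [object]
MRO: Inner Leaf Mixin1 Right Top Alpha Mixin2 Base object
dispatch is defined in: Inner, Right. First along the MRO is Inner.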